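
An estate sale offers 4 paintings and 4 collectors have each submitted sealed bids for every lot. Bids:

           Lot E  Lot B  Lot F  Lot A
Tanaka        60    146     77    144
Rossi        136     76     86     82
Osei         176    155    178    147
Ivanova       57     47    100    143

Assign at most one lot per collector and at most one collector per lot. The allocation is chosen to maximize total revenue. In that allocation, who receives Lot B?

Optimal: Tanaka→Lot B ($146), Rossi→Lot E ($136), Osei→Lot F ($178), Ivanova→Lot A ($143) — total 146+136+178+143 = $603.
Column-greedy (each lot in turn goes to its best remaining collector) gives $504, worse by 99.
Next-best assignment: Tanaka→Lot B, Rossi→Lot F, Osei→Lot E, Ivanova→Lot A = $551.
Every other assignment is strictly worse.

Tanaka receives Lot B.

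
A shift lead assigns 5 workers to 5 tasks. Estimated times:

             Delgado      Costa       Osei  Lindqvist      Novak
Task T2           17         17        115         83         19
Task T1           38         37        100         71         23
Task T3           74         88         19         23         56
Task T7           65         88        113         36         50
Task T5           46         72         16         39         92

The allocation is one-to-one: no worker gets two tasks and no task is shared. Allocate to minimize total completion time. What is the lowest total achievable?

Optimal: Delgado→Task T5 (46 min), Costa→Task T2 (17 min), Osei→Task T3 (19 min), Lindqvist→Task T7 (36 min), Novak→Task T1 (23 min) — total 46+17+19+36+23 = 141 min.

Min total: 141 min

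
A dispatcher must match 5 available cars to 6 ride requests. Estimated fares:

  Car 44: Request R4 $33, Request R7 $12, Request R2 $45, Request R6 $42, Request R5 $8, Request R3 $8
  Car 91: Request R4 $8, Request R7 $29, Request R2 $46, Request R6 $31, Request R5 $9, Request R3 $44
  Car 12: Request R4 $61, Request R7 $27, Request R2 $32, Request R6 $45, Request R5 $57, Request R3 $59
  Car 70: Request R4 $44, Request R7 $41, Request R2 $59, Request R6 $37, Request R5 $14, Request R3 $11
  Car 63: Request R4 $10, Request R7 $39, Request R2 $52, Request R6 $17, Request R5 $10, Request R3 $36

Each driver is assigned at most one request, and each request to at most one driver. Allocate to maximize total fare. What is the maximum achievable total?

Optimal: Car 44→Request R6 ($42), Car 91→Request R3 ($44), Car 12→Request R4 ($61), Car 70→Request R2 ($59), Car 63→Request R7 ($39) — total 42+44+61+59+39 = $245.
Row-greedy (each driver in turn takes its best remaining request) gives $208, worse by 37.
Next-best assignment: Car 44→Request R6, Car 91→Request R3, Car 12→Request R5, Car 70→Request R2, Car 63→Request R7 = $241.
Swapping Car 12↔Car 63 (Car 12→Request R7 $27, Car 63→Request R4 $10) loses 63.
Checked against all permutations: $245 is optimal.

Maximum total: $245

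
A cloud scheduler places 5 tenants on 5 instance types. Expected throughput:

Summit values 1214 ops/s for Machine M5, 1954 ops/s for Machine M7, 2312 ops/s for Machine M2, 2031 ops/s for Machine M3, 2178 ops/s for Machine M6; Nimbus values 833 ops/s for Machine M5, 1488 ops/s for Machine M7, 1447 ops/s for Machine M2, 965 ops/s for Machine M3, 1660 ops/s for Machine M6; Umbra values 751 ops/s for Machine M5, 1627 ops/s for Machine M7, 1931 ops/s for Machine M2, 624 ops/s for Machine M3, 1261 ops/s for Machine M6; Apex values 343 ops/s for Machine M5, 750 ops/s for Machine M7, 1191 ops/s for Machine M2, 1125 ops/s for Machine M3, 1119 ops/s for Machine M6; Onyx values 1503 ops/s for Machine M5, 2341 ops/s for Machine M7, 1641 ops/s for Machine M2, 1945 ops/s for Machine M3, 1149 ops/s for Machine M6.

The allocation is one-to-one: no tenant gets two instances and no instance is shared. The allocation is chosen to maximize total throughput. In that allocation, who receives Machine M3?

Apex receives Machine M3.

Optimal: Summit→Machine M6 (2178 ops/s), Nimbus→Machine M5 (833 ops/s), Umbra→Machine M2 (1931 ops/s), Apex→Machine M3 (1125 ops/s), Onyx→Machine M7 (2341 ops/s) — total 2178+833+1931+1125+2341 = 8408 ops/s.
Column-greedy (each instance in turn goes to its best remaining tenant) gives 8173 ops/s, worse by 235.
Apex's own top instance is Machine M2 (1191 ops/s), but forcing Apex→Machine M2 and reassigning the rest optimally gives only 8012 ops/s — worse by 396.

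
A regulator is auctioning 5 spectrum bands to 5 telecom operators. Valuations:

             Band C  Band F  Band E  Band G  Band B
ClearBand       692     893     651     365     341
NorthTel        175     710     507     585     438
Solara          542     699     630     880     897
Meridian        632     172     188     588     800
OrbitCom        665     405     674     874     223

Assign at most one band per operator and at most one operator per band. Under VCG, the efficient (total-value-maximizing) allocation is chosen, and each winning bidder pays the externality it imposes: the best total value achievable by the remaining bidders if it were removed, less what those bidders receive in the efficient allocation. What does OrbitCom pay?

OrbitCom pays $153M.

Efficient allocation: ClearBand→Band F ($893M), NorthTel→Band E ($507M), Solara→Band B ($897M), Meridian→Band C ($632M), OrbitCom→Band G ($874M); total welfare W = $3803M.
OrbitCom receives Band G at value $874M, so the others get W − 874 = $2929M.
Without OrbitCom: best allocation of the remaining 4 bidders over all 5 bands is ClearBand→Band C ($692M), NorthTel→Band F ($710M), Solara→Band G ($880M), Meridian→Band B ($800M), total $3082M.
VCG payment = (others' best without OrbitCom) − (others' welfare with OrbitCom) = 3082 − 2929 = $153M.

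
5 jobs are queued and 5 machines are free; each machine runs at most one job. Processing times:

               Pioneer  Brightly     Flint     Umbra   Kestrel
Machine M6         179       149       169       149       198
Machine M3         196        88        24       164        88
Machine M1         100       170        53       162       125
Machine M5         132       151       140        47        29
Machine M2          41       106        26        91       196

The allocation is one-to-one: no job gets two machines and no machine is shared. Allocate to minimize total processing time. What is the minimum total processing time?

Min total: 360 min

Optimal: Pioneer→Machine M2 (41 min), Brightly→Machine M3 (88 min), Flint→Machine M1 (53 min), Umbra→Machine M6 (149 min), Kestrel→Machine M5 (29 min) — total 41+88+53+149+29 = 360 min.
Column-greedy (each machine in turn goes to its cheapest remaining job) gives 393 min, worse by 33.
Next-best assignment: Pioneer→Machine M2, Brightly→Machine M6, Flint→Machine M1, Umbra→Machine M5, Kestrel→Machine M3 = 378 min.
Every other assignment is strictly worse.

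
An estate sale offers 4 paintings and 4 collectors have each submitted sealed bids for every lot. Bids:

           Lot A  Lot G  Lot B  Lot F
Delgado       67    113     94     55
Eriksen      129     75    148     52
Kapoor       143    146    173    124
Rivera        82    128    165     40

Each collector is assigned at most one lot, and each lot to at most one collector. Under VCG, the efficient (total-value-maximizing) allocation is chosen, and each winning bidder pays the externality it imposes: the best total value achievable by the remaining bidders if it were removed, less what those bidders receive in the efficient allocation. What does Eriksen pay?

Eriksen pays $19.

Efficient allocation: Delgado→Lot G ($113), Eriksen→Lot A ($129), Kapoor→Lot F ($124), Rivera→Lot B ($165); total welfare W = $531.
Eriksen receives Lot A at value $129, so the others get W − 129 = $402.
Without Eriksen: best allocation of the remaining 3 bidders over all 4 lots is Delgado→Lot G ($113), Kapoor→Lot A ($143), Rivera→Lot B ($165), total $421.
VCG payment = (others' best without Eriksen) − (others' welfare with Eriksen) = 421 − 402 = $19.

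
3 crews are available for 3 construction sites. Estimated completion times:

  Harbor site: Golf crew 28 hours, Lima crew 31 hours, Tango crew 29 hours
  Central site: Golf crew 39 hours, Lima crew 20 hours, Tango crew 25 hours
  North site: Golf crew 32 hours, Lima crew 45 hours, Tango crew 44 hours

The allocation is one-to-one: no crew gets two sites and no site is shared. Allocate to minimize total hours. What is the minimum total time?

Minimum total: 81 hours

Optimal: Golf crew→North site (32 hours), Lima crew→Central site (20 hours), Tango crew→Harbor site (29 hours) — total 32+20+29 = 81 hours.
Row-greedy (each crew in turn takes its cheapest remaining site) gives 92 hours, worse by 11.
Every other assignment is strictly worse.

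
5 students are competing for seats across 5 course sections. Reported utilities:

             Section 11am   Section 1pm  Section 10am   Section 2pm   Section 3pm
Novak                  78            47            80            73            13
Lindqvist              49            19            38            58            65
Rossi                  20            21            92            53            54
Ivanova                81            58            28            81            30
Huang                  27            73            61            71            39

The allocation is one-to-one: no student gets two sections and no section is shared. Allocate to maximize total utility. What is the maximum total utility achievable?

This is a one-to-one assignment (maximum-weight bipartite matching).
Optimal: Novak→Section 11am (78 points), Lindqvist→Section 3pm (65 points), Rossi→Section 10am (92 points), Ivanova→Section 2pm (81 points), Huang→Section 1pm (73 points) — total 78+65+92+81+73 = 389 points.
Next-best assignment: Novak→Section 2pm, Lindqvist→Section 3pm, Rossi→Section 10am, Ivanova→Section 11am, Huang→Section 1pm = 384 points.
Swapping Novak↔Ivanova (Novak→Section 2pm 73 points, Ivanova→Section 11am 81 points) loses 5.
Checked against all permutations: 389 points is optimal.

Max total: 389 points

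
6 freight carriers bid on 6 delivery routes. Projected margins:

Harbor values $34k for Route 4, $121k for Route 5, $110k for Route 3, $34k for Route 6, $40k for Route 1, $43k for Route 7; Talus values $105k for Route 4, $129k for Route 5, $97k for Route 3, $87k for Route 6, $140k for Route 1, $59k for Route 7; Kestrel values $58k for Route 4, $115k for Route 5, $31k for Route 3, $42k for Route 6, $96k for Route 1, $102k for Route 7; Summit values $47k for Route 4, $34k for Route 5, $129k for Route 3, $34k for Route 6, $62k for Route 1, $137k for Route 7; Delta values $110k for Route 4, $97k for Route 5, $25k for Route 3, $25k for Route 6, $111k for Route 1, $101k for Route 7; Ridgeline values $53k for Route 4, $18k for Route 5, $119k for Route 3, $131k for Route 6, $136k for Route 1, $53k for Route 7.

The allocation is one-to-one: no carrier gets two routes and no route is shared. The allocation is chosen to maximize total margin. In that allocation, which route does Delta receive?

Delta receives Route 4.

Treat this as an assignment problem: match each carrier to one route.
Optimal: Harbor→Route 3 ($110k), Talus→Route 1 ($140k), Kestrel→Route 5 ($115k), Summit→Route 7 ($137k), Delta→Route 4 ($110k), Ridgeline→Route 6 ($131k) — total 110+140+115+137+110+131 = $743k.
Column-greedy (each route in turn goes to its best remaining carrier) gives $638k, worse by 105.
Next-best assignment: Harbor→Route 5, Talus→Route 1, Kestrel→Route 7, Summit→Route 3, Delta→Route 4, Ridgeline→Route 6 = $733k.
Every other assignment is strictly worse.
Delta's own top route is Route 1 ($111k), but forcing Delta→Route 1 and reassigning the rest optimally gives only $709k — worse by 34.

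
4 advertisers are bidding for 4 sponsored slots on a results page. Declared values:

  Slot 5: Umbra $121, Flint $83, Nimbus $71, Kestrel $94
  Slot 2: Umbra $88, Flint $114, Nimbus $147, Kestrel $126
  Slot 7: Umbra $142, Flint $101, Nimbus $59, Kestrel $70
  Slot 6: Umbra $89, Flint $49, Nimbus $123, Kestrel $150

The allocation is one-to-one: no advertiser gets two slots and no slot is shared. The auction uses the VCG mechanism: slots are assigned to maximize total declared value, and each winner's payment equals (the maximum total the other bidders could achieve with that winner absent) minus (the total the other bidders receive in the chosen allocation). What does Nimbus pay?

Nimbus pays $31.

Efficient allocation: Umbra→Slot 7 ($142), Flint→Slot 5 ($83), Nimbus→Slot 2 ($147), Kestrel→Slot 6 ($150); total welfare W = $522.
Nimbus receives Slot 2 at value $147, so the others get W − 147 = $375.
Without Nimbus: best allocation of the remaining 3 bidders over all 4 slots is Umbra→Slot 7 ($142), Flint→Slot 2 ($114), Kestrel→Slot 6 ($150), total $406.
VCG payment = (others' best without Nimbus) − (others' welfare with Nimbus) = 406 − 375 = $31.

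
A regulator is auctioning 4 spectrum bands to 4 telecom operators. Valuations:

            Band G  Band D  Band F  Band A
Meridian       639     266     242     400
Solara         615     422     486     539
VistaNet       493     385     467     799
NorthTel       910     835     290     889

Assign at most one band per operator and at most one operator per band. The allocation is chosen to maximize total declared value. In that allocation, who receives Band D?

NorthTel receives Band D.

This is a one-to-one assignment (maximum-weight bipartite matching).
Optimal: Meridian→Band G ($639M), Solara→Band F ($486M), VistaNet→Band A ($799M), NorthTel→Band D ($835M) — total 639+486+799+835 = $2759M.
Column-greedy (each band in turn goes to its best remaining operator) gives $2199M, worse by 560.
Next-best assignment: Meridian→Band F, Solara→Band G, VistaNet→Band A, NorthTel→Band D = $2491M.
Swapping NorthTel↔VistaNet (NorthTel→Band A $889M, VistaNet→Band D $385M) loses 360.
Every other assignment is strictly worse.
NorthTel's own top band is Band G ($910M), but forcing NorthTel→Band G and reassigning the rest optimally gives only $2461M — worse by 298.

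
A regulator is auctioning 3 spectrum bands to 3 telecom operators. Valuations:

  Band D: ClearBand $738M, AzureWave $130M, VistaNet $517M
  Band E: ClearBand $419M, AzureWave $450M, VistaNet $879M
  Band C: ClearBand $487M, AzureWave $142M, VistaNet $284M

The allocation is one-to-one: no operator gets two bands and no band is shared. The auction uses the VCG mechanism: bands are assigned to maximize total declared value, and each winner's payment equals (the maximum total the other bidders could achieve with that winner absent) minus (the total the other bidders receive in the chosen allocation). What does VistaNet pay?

VistaNet pays $308M.

Efficient allocation: ClearBand→Band D ($738M), AzureWave→Band C ($142M), VistaNet→Band E ($879M); total welfare W = $1759M.
VistaNet receives Band E at value $879M, so the others get W − 879 = $880M.
Without VistaNet: best allocation of the remaining 2 bidders over all 3 bands is ClearBand→Band D ($738M), AzureWave→Band E ($450M), total $1188M.
VCG payment = (others' best without VistaNet) − (others' welfare with VistaNet) = 1188 − 880 = $308M.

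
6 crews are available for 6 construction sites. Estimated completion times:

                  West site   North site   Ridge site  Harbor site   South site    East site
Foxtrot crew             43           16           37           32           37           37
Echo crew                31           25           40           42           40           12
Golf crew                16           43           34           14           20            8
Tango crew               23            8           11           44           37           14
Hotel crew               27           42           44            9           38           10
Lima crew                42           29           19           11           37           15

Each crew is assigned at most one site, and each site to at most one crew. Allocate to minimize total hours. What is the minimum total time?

Optimal: Foxtrot crew→North site (16 hours), Echo crew→East site (12 hours), Golf crew→South site (20 hours), Tango crew→Ridge site (11 hours), Hotel crew→West site (27 hours), Lima crew→Harbor site (11 hours) — total 16+12+20+11+27+11 = 97 hours.
Column-greedy (each site in turn goes to its cheapest remaining crew) gives 101 hours, worse by 4.

Minimum total: 97 hours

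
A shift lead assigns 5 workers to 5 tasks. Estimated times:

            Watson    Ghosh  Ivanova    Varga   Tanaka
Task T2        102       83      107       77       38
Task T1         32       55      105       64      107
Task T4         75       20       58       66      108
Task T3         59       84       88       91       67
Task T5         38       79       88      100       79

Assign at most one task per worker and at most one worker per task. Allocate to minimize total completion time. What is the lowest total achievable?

Treat this as an assignment problem: match each worker to one task.
Optimal: Watson→Task T5 (38 min), Ghosh→Task T4 (20 min), Ivanova→Task T3 (88 min), Varga→Task T1 (64 min), Tanaka→Task T2 (38 min) — total 38+20+88+64+38 = 248 min.
Next-best assignment: Watson→Task T1, Ghosh→Task T4, Ivanova→Task T5, Varga→Task T3, Tanaka→Task T2 = 269 min.
Every other assignment is strictly worse.

Min total: 248 min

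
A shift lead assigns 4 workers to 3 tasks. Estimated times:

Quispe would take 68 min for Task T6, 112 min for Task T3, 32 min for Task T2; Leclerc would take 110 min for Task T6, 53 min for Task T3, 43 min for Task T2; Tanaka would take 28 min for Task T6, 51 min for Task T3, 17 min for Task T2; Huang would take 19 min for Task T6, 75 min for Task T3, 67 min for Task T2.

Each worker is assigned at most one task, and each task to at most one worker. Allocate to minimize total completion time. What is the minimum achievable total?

Optimal: Huang→Task T6 (19 min), Leclerc→Task T3 (53 min), Tanaka→Task T2 (17 min) — total 19+53+17 = 89 min.
Row-greedy (each worker in turn takes its cheapest remaining task) gives 113 min, worse by 24.
Next-best assignment: Huang→Task T6, Tanaka→Task T3, Quispe→Task T2 = 102 min.

Minimum total: 89 min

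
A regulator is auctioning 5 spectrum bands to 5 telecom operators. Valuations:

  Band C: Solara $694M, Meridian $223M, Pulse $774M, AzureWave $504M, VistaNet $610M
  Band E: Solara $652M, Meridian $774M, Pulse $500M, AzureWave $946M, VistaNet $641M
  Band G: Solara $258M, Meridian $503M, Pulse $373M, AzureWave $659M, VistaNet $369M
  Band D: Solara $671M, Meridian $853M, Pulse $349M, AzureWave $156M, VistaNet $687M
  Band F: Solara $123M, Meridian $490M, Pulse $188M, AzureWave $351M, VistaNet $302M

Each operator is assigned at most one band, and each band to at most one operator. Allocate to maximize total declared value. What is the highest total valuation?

Optimal: Solara→Band E ($652M), Meridian→Band F ($490M), Pulse→Band C ($774M), AzureWave→Band G ($659M), VistaNet→Band D ($687M) — total 652+490+774+659+687 = $3262M.
Row-greedy (each operator in turn takes its best remaining band) gives $3008M, worse by 254.

Max total: $3262M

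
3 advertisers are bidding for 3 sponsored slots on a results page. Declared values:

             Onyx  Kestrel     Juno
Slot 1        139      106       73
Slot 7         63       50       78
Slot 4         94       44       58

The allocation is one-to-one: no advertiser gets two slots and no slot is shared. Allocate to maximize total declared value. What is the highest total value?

Max total: $278

Optimal: Onyx→Slot 4 ($94), Kestrel→Slot 1 ($106), Juno→Slot 7 ($78) — total 94+106+78 = $278.
Column-greedy (each slot in turn goes to its best remaining advertiser) gives $261, worse by 17.
Next-best assignment: Onyx→Slot 1, Kestrel→Slot 4, Juno→Slot 7 = $261.
Checked against all permutations: $278 is optimal.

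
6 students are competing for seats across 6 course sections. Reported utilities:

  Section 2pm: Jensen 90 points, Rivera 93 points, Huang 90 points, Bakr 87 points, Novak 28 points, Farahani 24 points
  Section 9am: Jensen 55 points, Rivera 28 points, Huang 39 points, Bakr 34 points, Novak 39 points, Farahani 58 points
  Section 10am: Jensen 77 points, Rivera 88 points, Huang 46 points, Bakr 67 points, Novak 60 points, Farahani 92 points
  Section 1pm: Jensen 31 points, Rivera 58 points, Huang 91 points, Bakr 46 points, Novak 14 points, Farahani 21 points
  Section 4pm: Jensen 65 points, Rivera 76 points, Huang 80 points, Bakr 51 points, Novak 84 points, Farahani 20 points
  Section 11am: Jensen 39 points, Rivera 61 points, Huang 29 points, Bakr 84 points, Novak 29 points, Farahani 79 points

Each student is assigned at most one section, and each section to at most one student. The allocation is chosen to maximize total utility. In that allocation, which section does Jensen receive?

Jensen receives Section 9am.

This is a one-to-one assignment (maximum-weight bipartite matching).
Optimal: Jensen→Section 9am (55 points), Rivera→Section 2pm (93 points), Huang→Section 1pm (91 points), Bakr→Section 11am (84 points), Novak→Section 4pm (84 points), Farahani→Section 10am (92 points) — total 55+93+91+84+84+92 = 499 points.
Next-best assignment: Jensen→Section 2pm, Rivera→Section 10am, Huang→Section 1pm, Bakr→Section 11am, Novak→Section 4pm, Farahani→Section 9am = 495 points.
No other one-to-one assignment exceeds 499 points.
Jensen's own top section is Section 2pm (90 points), but forcing Jensen→Section 2pm and reassigning the rest optimally gives only 495 points — worse by 4.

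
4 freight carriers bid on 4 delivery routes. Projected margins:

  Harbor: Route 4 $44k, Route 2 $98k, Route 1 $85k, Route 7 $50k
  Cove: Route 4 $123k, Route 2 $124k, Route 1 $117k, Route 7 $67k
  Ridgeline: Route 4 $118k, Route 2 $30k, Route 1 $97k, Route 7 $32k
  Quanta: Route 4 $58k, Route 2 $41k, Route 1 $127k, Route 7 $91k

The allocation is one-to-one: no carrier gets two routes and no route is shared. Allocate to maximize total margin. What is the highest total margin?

Max total: $424k

This is a one-to-one assignment (maximum-weight bipartite matching).
Optimal: Harbor→Route 2 ($98k), Cove→Route 1 ($117k), Ridgeline→Route 4 ($118k), Quanta→Route 7 ($91k) — total 98+117+118+91 = $424k.
Max-entry greedy (repeatedly take the single best remaining cell) gives $419k, worse by 5.
Next-best assignment: Harbor→Route 7, Cove→Route 2, Ridgeline→Route 4, Quanta→Route 1 = $419k.
No other one-to-one assignment exceeds $424k.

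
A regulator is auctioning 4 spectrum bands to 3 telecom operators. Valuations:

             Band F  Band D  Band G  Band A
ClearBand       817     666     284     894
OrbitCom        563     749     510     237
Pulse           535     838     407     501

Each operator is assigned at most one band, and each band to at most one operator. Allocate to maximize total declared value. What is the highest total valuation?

Treat this as an assignment problem: match each operator to one band.
Optimal: ClearBand→Band A ($894M), OrbitCom→Band F ($563M), Pulse→Band D ($838M) — total 894+563+838 = $2295M.
Row-greedy (each operator in turn takes its best remaining band) gives $2178M, worse by 117.
Every other assignment is strictly worse.

Maximum total: $2295M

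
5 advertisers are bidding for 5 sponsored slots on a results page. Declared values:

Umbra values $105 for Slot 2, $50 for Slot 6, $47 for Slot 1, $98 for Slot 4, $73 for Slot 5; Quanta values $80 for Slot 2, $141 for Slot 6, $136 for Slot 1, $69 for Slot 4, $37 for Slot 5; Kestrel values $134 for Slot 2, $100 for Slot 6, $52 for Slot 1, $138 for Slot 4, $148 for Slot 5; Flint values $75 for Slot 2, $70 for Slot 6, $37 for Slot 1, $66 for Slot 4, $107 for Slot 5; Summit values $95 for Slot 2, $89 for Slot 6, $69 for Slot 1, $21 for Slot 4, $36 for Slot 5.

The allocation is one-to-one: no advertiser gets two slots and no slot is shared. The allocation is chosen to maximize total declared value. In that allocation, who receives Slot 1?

Optimal: Umbra→Slot 2 ($105), Quanta→Slot 1 ($136), Kestrel→Slot 4 ($138), Flint→Slot 5 ($107), Summit→Slot 6 ($89) — total 105+136+138+107+89 = $575.
Row-greedy (each advertiser in turn takes its best remaining slot) gives $529, worse by 46.
Next-best assignment: Umbra→Slot 4, Quanta→Slot 1, Kestrel→Slot 2, Flint→Slot 5, Summit→Slot 6 = $564.
Swapping Flint↔Summit (Flint→Slot 6 $70, Summit→Slot 5 $36) loses 90.
Quanta's own top slot is Slot 6 ($141), but forcing Quanta→Slot 6 and reassigning the rest optimally gives only $560 — worse by 15.

Quanta receives Slot 1.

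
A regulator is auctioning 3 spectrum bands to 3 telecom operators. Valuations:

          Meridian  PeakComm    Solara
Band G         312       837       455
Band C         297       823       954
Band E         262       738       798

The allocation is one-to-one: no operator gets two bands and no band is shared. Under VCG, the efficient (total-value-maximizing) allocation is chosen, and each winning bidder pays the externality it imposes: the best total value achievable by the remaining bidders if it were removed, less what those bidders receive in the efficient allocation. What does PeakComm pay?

Efficient allocation: Meridian→Band E ($262M), PeakComm→Band G ($837M), Solara→Band C ($954M); total welfare W = $2053M.
PeakComm receives Band G at value $837M, so the others get W − 837 = $1216M.
Without PeakComm: best allocation of the remaining 2 bidders over all 3 bands is Meridian→Band G ($312M), Solara→Band C ($954M), total $1266M.
VCG payment = (others' best without PeakComm) − (others' welfare with PeakComm) = 1266 − 1216 = $50M.

PeakComm pays $50M.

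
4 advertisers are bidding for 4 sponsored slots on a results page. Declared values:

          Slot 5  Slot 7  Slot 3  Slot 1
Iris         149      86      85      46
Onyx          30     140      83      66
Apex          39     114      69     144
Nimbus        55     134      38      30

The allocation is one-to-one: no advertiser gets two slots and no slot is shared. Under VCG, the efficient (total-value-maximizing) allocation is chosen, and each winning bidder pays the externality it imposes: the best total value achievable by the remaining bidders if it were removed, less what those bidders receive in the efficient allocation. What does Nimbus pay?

Efficient allocation: Iris→Slot 5 ($149), Onyx→Slot 3 ($83), Apex→Slot 1 ($144), Nimbus→Slot 7 ($134); total welfare W = $510.
Nimbus receives Slot 7 at value $134, so the others get W − 134 = $376.
Without Nimbus: best allocation of the remaining 3 bidders over all 4 slots is Iris→Slot 5 ($149), Onyx→Slot 7 ($140), Apex→Slot 1 ($144), total $433.
VCG payment = (others' best without Nimbus) − (others' welfare with Nimbus) = 433 − 376 = $57.

Nimbus pays $57.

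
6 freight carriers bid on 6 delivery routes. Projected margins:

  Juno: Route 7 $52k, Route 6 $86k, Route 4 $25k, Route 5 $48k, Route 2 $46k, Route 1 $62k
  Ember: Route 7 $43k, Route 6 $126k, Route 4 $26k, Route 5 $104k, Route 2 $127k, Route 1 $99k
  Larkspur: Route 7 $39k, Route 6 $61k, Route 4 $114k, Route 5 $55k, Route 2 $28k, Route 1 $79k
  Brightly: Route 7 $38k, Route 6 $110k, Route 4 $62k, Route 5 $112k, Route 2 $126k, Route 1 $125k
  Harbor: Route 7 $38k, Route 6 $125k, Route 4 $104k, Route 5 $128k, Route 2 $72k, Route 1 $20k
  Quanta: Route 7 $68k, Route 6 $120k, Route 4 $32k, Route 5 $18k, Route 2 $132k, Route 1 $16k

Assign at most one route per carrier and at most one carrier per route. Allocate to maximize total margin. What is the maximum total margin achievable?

Optimal: Juno→Route 7 ($52k), Ember→Route 6 ($126k), Larkspur→Route 4 ($114k), Brightly→Route 1 ($125k), Harbor→Route 5 ($128k), Quanta→Route 2 ($132k) — total 52+126+114+125+128+132 = $677k.
Column-greedy (each route in turn goes to its best remaining carrier) gives $624k, worse by 53.
Every other assignment is strictly worse.

Max total: $677k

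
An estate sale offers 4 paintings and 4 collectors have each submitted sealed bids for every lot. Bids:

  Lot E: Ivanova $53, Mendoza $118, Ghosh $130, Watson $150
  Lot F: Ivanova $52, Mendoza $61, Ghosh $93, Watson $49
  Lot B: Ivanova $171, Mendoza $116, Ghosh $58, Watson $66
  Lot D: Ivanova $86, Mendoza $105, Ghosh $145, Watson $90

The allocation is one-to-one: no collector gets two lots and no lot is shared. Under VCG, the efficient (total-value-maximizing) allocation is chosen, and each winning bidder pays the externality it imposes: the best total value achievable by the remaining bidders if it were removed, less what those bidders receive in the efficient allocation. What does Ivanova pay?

Efficient allocation: Ivanova→Lot B ($171), Mendoza→Lot F ($61), Ghosh→Lot D ($145), Watson→Lot E ($150); total welfare W = $527.
Ivanova receives Lot B at value $171, so the others get W − 171 = $356.
Without Ivanova: best allocation of the remaining 3 bidders over all 4 lots is Mendoza→Lot B ($116), Ghosh→Lot D ($145), Watson→Lot E ($150), total $411.
VCG payment = (others' best without Ivanova) − (others' welfare with Ivanova) = 411 − 356 = $55.

Ivanova pays $55.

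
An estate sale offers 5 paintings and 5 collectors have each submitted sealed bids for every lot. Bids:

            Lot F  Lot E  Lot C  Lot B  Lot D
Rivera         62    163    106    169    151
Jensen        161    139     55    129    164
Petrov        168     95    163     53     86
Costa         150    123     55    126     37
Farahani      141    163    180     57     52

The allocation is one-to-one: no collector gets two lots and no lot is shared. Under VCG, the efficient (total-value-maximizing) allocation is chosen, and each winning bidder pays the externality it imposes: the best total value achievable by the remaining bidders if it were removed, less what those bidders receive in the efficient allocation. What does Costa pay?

Costa pays $22.

Efficient allocation: Rivera→Lot B ($169), Jensen→Lot D ($164), Petrov→Lot C ($163), Costa→Lot F ($150), Farahani→Lot E ($163); total welfare W = $809.
Costa receives Lot F at value $150, so the others get W − 150 = $659.
Without Costa: best allocation of the remaining 4 bidders over all 5 lots is Rivera→Lot B ($169), Jensen→Lot D ($164), Petrov→Lot F ($168), Farahani→Lot C ($180), total $681.
VCG payment = (others' best without Costa) − (others' welfare with Costa) = 681 − 659 = $22.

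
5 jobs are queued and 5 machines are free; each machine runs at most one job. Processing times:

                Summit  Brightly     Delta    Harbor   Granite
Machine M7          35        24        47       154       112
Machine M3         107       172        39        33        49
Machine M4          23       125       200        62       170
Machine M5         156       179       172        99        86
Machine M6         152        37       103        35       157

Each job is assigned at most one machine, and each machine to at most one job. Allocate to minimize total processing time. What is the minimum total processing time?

Optimal: Summit→Machine M4 (23 min), Brightly→Machine M7 (24 min), Delta→Machine M3 (39 min), Harbor→Machine M6 (35 min), Granite→Machine M5 (86 min) — total 23+24+39+35+86 = 207 min.
Min-entry greedy (repeatedly take the single cheapest remaining cell) gives 269 min, worse by 62.
Next-best assignment: Summit→Machine M4, Brightly→Machine M6, Delta→Machine M7, Harbor→Machine M3, Granite→Machine M5 = 226 min.
Swapping Summit↔Delta (Summit→Machine M3 107 min, Delta→Machine M4 200 min) adds 245.

Minimum total: 207 min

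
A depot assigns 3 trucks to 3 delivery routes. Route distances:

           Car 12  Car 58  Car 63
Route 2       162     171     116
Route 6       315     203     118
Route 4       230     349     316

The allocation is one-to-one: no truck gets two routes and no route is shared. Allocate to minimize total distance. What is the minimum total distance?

Optimal: Car 12→Route 4 (230 km), Car 58→Route 2 (171 km), Car 63→Route 6 (118 km) — total 230+171+118 = 519 km.
Min-entry greedy (repeatedly take the single cheapest remaining cell) gives 549 km, worse by 30.
Every other assignment is strictly worse.

Min total: 519 km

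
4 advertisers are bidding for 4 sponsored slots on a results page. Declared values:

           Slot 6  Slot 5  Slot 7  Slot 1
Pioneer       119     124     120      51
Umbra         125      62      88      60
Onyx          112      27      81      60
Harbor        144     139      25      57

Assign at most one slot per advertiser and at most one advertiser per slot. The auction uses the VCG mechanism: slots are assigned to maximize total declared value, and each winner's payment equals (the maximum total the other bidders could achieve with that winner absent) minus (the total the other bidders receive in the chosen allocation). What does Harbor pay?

Efficient allocation: Pioneer→Slot 7 ($120), Umbra→Slot 6 ($125), Onyx→Slot 1 ($60), Harbor→Slot 5 ($139); total welfare W = $444.
Harbor receives Slot 5 at value $139, so the others get W − 139 = $305.
Without Harbor: best allocation of the remaining 3 bidders over all 4 slots is Pioneer→Slot 5 ($124), Umbra→Slot 6 ($125), Onyx→Slot 7 ($81), total $330.
VCG payment = (others' best without Harbor) − (others' welfare with Harbor) = 330 − 305 = $25.

Harbor pays $25.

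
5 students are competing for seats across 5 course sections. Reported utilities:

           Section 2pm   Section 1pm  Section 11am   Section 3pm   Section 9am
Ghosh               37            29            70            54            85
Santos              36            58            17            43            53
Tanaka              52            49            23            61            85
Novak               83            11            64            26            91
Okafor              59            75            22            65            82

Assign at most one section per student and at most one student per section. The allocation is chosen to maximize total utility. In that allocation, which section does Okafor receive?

This is a one-to-one assignment (maximum-weight bipartite matching).
Optimal: Ghosh→Section 11am (70 points), Santos→Section 1pm (58 points), Tanaka→Section 9am (85 points), Novak→Section 2pm (83 points), Okafor→Section 3pm (65 points) — total 70+58+85+83+65 = 361 points.
Column-greedy (each section in turn goes to its best remaining student) gives 342 points, worse by 19.
Every other assignment is strictly worse.
Okafor's own top section is Section 9am (82 points), but forcing Okafor→Section 9am and reassigning the rest optimally gives only 354 points — worse by 7.

Okafor receives Section 3pm.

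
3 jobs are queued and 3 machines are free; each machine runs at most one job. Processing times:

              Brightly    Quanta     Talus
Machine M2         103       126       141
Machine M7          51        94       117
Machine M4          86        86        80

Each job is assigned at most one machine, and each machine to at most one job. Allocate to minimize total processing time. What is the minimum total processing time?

Optimal: Brightly→Machine M7 (51 min), Quanta→Machine M2 (126 min), Talus→Machine M4 (80 min) — total 51+126+80 = 257 min.
Column-greedy (each machine in turn goes to its cheapest remaining job) gives 277 min, worse by 20.
Next-best assignment: Brightly→Machine M2, Quanta→Machine M7, Talus→Machine M4 = 277 min.
Checked against all permutations: 257 min is optimal.

Min total: 257 min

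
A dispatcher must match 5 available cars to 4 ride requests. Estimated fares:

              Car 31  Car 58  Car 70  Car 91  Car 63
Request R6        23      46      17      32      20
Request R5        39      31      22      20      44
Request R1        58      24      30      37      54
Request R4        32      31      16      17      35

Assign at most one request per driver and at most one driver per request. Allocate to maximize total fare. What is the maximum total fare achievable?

Max total: $165

Optimal: Car 58→Request R6 ($46), Car 63→Request R5 ($44), Car 31→Request R1 ($58), Car 91→Request R4 ($17) — total 46+44+58+17 = $165.
Row-greedy (each driver in turn takes its best remaining request) gives $143, worse by 22.
Swapping Car 31↔Car 58 (Car 31→Request R6 $23, Car 58→Request R1 $24) loses 57.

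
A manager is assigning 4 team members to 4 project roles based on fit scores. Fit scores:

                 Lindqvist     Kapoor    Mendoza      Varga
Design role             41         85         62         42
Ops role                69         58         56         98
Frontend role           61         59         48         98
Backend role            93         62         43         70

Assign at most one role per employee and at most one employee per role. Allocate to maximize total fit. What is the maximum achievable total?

Optimal: Lindqvist→Backend role (93 pts), Kapoor→Design role (85 pts), Mendoza→Ops role (56 pts), Varga→Frontend role (98 pts) — total 93+85+56+98 = 332 pts.
Max-entry greedy (repeatedly take the single best remaining cell) gives 324 pts, worse by 8.
Next-best assignment: Lindqvist→Backend role, Kapoor→Design role, Mendoza→Frontend role, Varga→Ops role = 324 pts.

Maximum total: 332 pts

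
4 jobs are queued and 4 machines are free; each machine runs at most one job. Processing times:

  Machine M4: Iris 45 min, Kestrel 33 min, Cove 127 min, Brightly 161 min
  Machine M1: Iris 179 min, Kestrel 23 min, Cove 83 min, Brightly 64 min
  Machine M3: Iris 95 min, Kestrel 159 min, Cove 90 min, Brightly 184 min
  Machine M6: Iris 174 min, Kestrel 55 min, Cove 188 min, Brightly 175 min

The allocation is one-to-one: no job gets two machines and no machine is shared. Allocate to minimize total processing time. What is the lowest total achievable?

Min total: 254 min

Treat this as an assignment problem: match each job to one machine.
Optimal: Iris→Machine M4 (45 min), Kestrel→Machine M6 (55 min), Cove→Machine M3 (90 min), Brightly→Machine M1 (64 min) — total 45+55+90+64 = 254 min.
Swapping Kestrel↔Brightly (Kestrel→Machine M1 23 min, Brightly→Machine M6 175 min) adds 79.
No other one-to-one assignment undercuts 254 min.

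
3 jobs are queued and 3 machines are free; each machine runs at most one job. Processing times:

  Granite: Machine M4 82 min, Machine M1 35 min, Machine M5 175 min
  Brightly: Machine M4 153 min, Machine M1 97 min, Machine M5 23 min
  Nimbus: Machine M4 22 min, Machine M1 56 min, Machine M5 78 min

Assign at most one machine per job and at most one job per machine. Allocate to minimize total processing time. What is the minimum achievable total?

Minimum total: 80 min

Optimal: Granite→Machine M1 (35 min), Brightly→Machine M5 (23 min), Nimbus→Machine M4 (22 min) — total 35+23+22 = 80 min.
Next-best assignment: Granite→Machine M4, Brightly→Machine M5, Nimbus→Machine M1 = 161 min.
Swapping Brightly↔Granite (Brightly→Machine M1 97 min, Granite→Machine M5 175 min) adds 214.
No other one-to-one assignment undercuts 80 min.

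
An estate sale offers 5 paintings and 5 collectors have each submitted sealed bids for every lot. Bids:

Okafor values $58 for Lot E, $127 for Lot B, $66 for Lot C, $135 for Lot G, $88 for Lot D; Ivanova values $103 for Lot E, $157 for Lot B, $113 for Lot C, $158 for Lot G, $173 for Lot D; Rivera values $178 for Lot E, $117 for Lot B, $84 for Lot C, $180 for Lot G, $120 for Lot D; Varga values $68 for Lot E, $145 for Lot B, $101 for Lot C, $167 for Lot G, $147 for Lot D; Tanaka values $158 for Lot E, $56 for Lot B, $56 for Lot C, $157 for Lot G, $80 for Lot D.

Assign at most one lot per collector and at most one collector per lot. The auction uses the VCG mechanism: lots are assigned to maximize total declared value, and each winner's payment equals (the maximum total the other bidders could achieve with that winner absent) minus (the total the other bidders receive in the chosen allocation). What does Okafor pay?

Efficient allocation: Okafor→Lot B ($127), Ivanova→Lot D ($173), Rivera→Lot G ($180), Varga→Lot C ($101), Tanaka→Lot E ($158); total welfare W = $739.
Okafor receives Lot B at value $127, so the others get W − 127 = $612.
Without Okafor: best allocation of the remaining 4 bidders over all 5 lots is Ivanova→Lot D ($173), Rivera→Lot G ($180), Varga→Lot B ($145), Tanaka→Lot E ($158), total $656.
VCG payment = (others' best without Okafor) − (others' welfare with Okafor) = 656 − 612 = $44.

Okafor pays $44.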